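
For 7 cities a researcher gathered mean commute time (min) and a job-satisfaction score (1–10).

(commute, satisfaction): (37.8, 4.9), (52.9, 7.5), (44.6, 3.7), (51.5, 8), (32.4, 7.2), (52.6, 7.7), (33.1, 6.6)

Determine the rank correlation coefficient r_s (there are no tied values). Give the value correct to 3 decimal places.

0.500

Rank commute: 3, 7, 4, 5, 1, 6, 2
Rank satisfaction: 2, 5, 1, 7, 4, 6, 3
d = rank(commute) − rank(satisfaction): 1, 2, 3, -2, -3, 0, -1; Σd² = 28
ρ = 1 − 6Σd² / [n(n²−1)] = 1 − 6×28 / (7×48) = 1 − 168/336 ≈ 0.500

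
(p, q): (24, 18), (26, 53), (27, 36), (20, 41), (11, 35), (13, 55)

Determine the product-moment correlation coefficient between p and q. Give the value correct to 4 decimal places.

n = 6, Σp = 121, Σq = 238, Σp² = 2671, Σq² = 10360, Σpq = 4702
nΣpq − ΣpΣq = 28212 − 28798 = -586
nΣp² − (Σp)² = 16026 − 14641 = 1385; nΣq² − (Σq)² = 62160 − 56644 = 5516
r = -586 / √(1385 × 5516) = -586 / 2763.9935 ≈ -0.2120

-0.2120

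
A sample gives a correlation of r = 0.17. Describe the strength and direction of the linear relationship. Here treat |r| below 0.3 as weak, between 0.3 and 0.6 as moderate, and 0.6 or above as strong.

r = 0.17 > 0 so the relationship is positive.
|r| = 0.17, which falls in the weak range.

weak positive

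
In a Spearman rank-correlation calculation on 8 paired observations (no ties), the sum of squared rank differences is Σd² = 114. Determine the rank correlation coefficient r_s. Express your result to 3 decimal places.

-0.357

ρ = 1 − 6Σd² / [n(n²−1)] = 1 − 6×114 / (8×63)
  = 1 − 684/504 = 1 − 1.3571 ≈ -0.357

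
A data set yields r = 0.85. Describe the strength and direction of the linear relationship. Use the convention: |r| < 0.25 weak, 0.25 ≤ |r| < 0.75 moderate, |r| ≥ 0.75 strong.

strong positive

r = 0.85 > 0 so the relationship is positive.
|r| = 0.85, which falls in the strong range.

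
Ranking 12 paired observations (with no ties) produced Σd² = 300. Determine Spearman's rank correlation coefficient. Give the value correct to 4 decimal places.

-0.0490

ρ = 1 − 6Σd² / [n(n²−1)] = 1 − 6×300 / (12×143)
  = 1 − 1800/1716 = 1 − 1.04895 ≈ -0.0490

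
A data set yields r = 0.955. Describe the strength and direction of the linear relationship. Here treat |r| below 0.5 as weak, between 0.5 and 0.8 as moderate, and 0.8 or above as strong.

strong positive

r = 0.955 > 0 so the relationship is positive.
|r| = 0.955, which falls in the strong range.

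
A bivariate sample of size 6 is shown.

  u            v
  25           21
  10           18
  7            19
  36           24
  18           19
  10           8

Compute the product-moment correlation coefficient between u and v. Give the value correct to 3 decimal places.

0.657

n = 6, Σu = 106, Σv = 109, Σu² = 2494, Σv² = 2127, Σuv = 2124
nΣuv − ΣuΣv = 12744 − 11554 = 1190
nΣu² − (Σu)² = 14964 − 11236 = 3728; nΣv² − (Σv)² = 12762 − 11881 = 881
r = 1190 / √(3728 × 881) = 1190 / 1812.2825 ≈ 0.657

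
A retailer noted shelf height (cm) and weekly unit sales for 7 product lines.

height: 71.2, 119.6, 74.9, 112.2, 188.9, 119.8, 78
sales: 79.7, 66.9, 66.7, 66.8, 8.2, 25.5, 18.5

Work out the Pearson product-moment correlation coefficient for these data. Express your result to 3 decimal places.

-0.571

n = 7, Σx = 764.6, Σy = 332.3, Σx² = 93691.7, Σy² = 20798.57, Σxy = 32213.55
nΣxy − ΣxΣy = 225494.85 − 254076.58 = -28581.73
nΣx² − (Σx)² = 655841.9 − 584613.16 = 71228.74; nΣy² − (Σy)² = 145589.99 − 110423.29 = 35166.7
r = -28581.73 / √(71228.74 × 35166.7) = -28581.73 / 50048.7735 ≈ -0.571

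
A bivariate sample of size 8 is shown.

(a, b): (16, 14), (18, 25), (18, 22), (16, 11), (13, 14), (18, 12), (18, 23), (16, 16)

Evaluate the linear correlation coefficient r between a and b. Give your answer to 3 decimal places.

n = 8, Σa = 133, Σb = 137, Σa² = 2233, Σb² = 2551, Σab = 2314
nΣab − ΣaΣb = 18512 − 18221 = 291
nΣa² − (Σa)² = 17864 − 17689 = 175; nΣb² − (Σb)² = 20408 − 18769 = 1639
r = 291 / √(175 × 1639) = 291 / 535.5605 ≈ 0.543

0.543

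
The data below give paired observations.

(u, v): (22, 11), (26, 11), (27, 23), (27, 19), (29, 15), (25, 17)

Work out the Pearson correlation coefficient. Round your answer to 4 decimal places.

n = 6, Σu = 156, Σv = 96, Σu² = 4084, Σv² = 1646, Σuv = 2522
nΣuv − ΣuΣv = 15132 − 14976 = 156
nΣu² − (Σu)² = 24504 − 24336 = 168; nΣv² − (Σv)² = 9876 − 9216 = 660
r = 156 / √(168 × 660) = 156 / 332.9865 ≈ 0.4685

0.4685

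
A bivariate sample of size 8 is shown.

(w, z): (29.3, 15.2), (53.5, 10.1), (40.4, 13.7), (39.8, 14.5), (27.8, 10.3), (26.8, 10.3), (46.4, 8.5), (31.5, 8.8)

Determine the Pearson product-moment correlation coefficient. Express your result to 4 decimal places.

n = 8, Σw = 295.5, Σz = 91.4, Σw² = 11573.23, Σz² = 1092.86, Σwz = 3350.27
nΣwz − ΣwΣz = 26802.16 − 27008.7 = -206.54
nΣw² − (Σw)² = 92585.84 − 87320.25 = 5265.59; nΣz² − (Σz)² = 8742.88 − 8353.96 = 388.92
r = -206.54 / √(5265.59 × 388.92) = -206.54 / 1431.0462 ≈ -0.1443

-0.1443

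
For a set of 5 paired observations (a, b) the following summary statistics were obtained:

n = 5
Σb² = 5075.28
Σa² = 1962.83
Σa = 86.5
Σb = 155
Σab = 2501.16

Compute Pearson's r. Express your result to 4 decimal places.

-0.5079

r = (nΣab − ΣaΣb) / √[(nΣa² − (Σa)²)(nΣb² − (Σb)²)]
Numerator: 5×2501.16 − 86.5×155 = -901.7
Denominator: √[(9814.15 − 7482.25)(25376.4 − 24025)] = √[2331.9 × 1351.4] = 1775.1985
r = -901.7 / 1775.1985 ≈ -0.5079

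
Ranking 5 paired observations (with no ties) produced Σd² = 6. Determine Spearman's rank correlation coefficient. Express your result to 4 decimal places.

0.7000

ρ = 1 − 6Σd² / [n(n²−1)] = 1 − 6×6 / (5×24)
  = 1 − 36/120 = 1 − 0.30000 ≈ 0.7000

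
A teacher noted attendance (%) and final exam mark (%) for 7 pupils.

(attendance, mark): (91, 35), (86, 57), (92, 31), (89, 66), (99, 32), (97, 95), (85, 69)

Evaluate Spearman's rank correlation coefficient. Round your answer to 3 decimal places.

-0.357

Rank attendance: 4, 2, 5, 3, 7, 6, 1
Rank mark: 3, 4, 1, 5, 2, 7, 6
d = rank(attendance) − rank(mark): 1, -2, 4, -2, 5, -1, -5; Σd² = 76
ρ = 1 − 6Σd² / [n(n²−1)] = 1 − 6×76 / (7×48) = 1 − 456/336 ≈ -0.357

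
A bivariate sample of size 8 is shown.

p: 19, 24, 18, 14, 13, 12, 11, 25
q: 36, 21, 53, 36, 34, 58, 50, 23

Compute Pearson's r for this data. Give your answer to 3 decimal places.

-0.734

n = 8, Σp = 136, Σq = 311, Σp² = 2516, Σq² = 13391, Σpq = 4909
nΣpq − ΣpΣq = 39272 − 42296 = -3024
nΣp² − (Σp)² = 20128 − 18496 = 1632; nΣq² − (Σq)² = 107128 − 96721 = 10407
r = -3024 / √(1632 × 10407) = -3024 / 4121.1921 ≈ -0.734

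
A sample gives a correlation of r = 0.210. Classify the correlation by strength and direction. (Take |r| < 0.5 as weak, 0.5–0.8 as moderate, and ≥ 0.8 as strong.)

r = 0.210 > 0 so the relationship is positive.
|r| = 0.210, which falls in the weak range.

weak positive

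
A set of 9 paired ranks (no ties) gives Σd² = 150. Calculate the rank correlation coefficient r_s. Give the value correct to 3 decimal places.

ρ = 1 − 6Σd² / [n(n²−1)] = 1 − 6×150 / (9×80)
  = 1 − 900/720 = 1 − 1.2500 ≈ -0.250

-0.250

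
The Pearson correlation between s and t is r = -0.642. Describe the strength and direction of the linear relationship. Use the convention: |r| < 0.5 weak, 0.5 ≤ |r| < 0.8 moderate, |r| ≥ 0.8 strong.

r = -0.642 < 0 so the relationship is negative.
|r| = 0.642, which falls in the moderate range.

moderate negative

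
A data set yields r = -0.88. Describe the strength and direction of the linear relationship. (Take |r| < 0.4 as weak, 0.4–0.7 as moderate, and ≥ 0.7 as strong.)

strong negative

r = -0.88 < 0 so the relationship is negative.
|r| = 0.88, which falls in the strong range.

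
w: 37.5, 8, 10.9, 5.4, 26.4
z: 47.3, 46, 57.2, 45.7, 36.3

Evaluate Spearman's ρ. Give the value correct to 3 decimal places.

0.200

Rank w: 5, 2, 3, 1, 4
Rank z: 4, 3, 5, 2, 1
d = rank(w) − rank(z): 1, -1, -2, -1, 3; Σd² = 16
ρ = 1 − 6Σd² / [n(n²−1)] = 1 − 6×16 / (5×24) = 1 − 96/120 ≈ 0.200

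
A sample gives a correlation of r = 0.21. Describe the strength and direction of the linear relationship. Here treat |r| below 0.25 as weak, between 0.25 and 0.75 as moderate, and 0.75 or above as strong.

r = 0.21 > 0 so the relationship is positive.
|r| = 0.21, which falls in the weak range.

weak positive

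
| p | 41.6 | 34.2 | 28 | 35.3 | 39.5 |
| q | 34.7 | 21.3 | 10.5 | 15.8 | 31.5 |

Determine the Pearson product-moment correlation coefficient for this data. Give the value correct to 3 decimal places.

n = 5, Σp = 178.6, Σq = 113.8, Σp² = 6490.54, Σq² = 3009.92, Σpq = 4267.97
nΣpq − ΣpΣq = 21339.85 − 20324.68 = 1015.17
nΣp² − (Σp)² = 32452.7 − 31897.96 = 554.74; nΣq² − (Σq)² = 15049.6 − 12950.44 = 2099.16
r = 1015.17 / √(554.74 × 2099.16) = 1015.17 / 1079.1145 ≈ 0.941

0.941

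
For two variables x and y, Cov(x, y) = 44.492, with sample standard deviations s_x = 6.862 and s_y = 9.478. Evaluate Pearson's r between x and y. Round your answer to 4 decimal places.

r = Cov(x,y) / (s_x · s_y) = 44.492 / (6.862 × 9.478)
  = 44.492 / 65.0380 ≈ 0.6841

0.6841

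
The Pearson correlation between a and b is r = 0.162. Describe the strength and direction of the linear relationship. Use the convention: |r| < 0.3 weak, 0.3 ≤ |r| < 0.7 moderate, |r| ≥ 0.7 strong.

weak positive

r = 0.162 > 0 so the relationship is positive.
|r| = 0.162, which falls in the weak range.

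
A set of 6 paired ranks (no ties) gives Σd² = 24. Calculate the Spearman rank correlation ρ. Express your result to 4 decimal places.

ρ = 1 − 6Σd² / [n(n²−1)] = 1 − 6×24 / (6×35)
  = 1 − 144/210 = 1 − 0.68571 ≈ 0.3143

0.3143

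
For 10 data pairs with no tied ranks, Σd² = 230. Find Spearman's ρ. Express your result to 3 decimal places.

-0.394

ρ = 1 − 6Σd² / [n(n²−1)] = 1 − 6×230 / (10×99)
  = 1 − 1380/990 = 1 − 1.3939 ≈ -0.394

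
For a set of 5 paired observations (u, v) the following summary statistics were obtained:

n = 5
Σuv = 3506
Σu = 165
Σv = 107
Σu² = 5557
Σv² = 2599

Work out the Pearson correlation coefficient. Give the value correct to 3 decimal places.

-0.134

r = (nΣuv − ΣuΣv) / √[(nΣu² − (Σu)²)(nΣv² − (Σv)²)]
Numerator: 5×3506 − 165×107 = -125
Denominator: √[(27785 − 27225)(12995 − 11449)] = √[560 × 1546] = 930.4623
r = -125 / 930.4623 ≈ -0.134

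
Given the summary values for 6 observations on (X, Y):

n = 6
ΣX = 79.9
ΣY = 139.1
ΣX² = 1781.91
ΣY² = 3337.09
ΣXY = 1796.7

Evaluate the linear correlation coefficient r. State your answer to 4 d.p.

-0.1960

r = (nΣXY − ΣXΣY) / √[(nΣX² − (ΣX)²)(nΣY² − (ΣY)²)]
Numerator: 6×1796.7 − 79.9×139.1 = -333.89
Denominator: √[(10691.46 − 6384.01)(20022.54 − 19348.81)] = √[4307.45 × 673.73] = 1703.5429
r = -333.89 / 1703.5429 ≈ -0.1960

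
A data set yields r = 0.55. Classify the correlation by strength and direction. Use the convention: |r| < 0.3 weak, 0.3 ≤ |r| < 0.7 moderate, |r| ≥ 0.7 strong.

r = 0.55 > 0 so the relationship is positive.
|r| = 0.55, which falls in the moderate range.

moderate positive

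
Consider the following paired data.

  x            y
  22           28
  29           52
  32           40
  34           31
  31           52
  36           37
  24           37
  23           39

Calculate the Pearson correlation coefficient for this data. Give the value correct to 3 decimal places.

0.193

n = 8, Σx = 231, Σy = 316, Σx² = 6867, Σy² = 13012, Σxy = 9187
nΣxy − ΣxΣy = 73496 − 72996 = 500
nΣx² − (Σx)² = 54936 − 53361 = 1575; nΣy² − (Σy)² = 104096 − 99856 = 4240
r = 500 / √(1575 × 4240) = 500 / 2584.1827 ≈ 0.193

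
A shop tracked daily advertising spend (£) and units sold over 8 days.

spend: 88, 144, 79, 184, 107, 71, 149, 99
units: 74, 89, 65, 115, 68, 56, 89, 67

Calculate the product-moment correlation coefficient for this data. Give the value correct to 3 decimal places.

n = 8, Σx = 921, Σy = 623, Σx² = 117069, Σy² = 51017, Σxy = 76769
nΣxy − ΣxΣy = 614152 − 573783 = 40369
nΣx² − (Σx)² = 936552 − 848241 = 88311; nΣy² − (Σy)² = 408136 − 388129 = 20007
r = 40369 / √(88311 × 20007) = 40369 / 42033.7742 ≈ 0.960

0.960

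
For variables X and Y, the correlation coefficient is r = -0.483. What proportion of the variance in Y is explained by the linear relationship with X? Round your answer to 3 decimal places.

0.233

r² = (-0.483)² = 0.233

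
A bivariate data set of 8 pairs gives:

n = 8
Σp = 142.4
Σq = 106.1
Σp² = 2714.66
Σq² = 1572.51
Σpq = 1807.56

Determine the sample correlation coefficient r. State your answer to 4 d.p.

-0.4697

r = (nΣpq − ΣpΣq) / √[(nΣp² − (Σp)²)(nΣq² − (Σq)²)]
Numerator: 8×1807.56 − 142.4×106.1 = -648.16
Denominator: √[(21717.28 − 20277.76)(12580.08 − 11257.21)] = √[1439.52 × 1322.87] = 1379.9630
r = -648.16 / 1379.9630 ≈ -0.4697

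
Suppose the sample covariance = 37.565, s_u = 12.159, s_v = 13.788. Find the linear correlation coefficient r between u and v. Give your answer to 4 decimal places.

0.2241

r = Cov(u,v) / (s_u · s_v) = 37.565 / (12.159 × 13.788)
  = 37.565 / 167.6483 ≈ 0.2241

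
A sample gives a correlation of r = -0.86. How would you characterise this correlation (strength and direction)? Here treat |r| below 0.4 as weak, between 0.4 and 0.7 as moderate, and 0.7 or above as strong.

r = -0.86 < 0 so the relationship is negative.
|r| = 0.86, which falls in the strong range.

strong negative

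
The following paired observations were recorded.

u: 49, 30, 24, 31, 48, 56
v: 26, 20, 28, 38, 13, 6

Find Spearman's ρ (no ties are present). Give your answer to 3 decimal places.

-0.600

Rank u: 5, 2, 1, 3, 4, 6
Rank v: 4, 3, 5, 6, 2, 1
d = rank(u) − rank(v): 1, -1, -4, -3, 2, 5; Σd² = 56
ρ = 1 − 6Σd² / [n(n²−1)] = 1 − 6×56 / (6×35) = 1 − 336/210 ≈ -0.600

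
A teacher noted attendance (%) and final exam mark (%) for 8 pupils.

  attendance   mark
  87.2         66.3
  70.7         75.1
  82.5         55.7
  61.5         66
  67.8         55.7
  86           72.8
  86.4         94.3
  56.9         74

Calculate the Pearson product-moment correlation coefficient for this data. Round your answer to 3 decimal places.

n = 8, Σx = 599, Σy = 559.9, Σx² = 45886.24, Σy² = 40265.01, Σxy = 42140.56
nΣxy − ΣxΣy = 337124.48 − 335380.1 = 1744.38
nΣx² − (Σx)² = 367089.92 − 358801 = 8288.92; nΣy² − (Σy)² = 322120.08 − 313488.01 = 8632.07
r = 1744.38 / √(8288.92 × 8632.07) = 1744.38 / 8458.7551 ≈ 0.206

0.206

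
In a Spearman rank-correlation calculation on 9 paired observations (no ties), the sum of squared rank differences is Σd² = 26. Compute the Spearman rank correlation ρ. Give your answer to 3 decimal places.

ρ = 1 − 6Σd² / [n(n²−1)] = 1 − 6×26 / (9×80)
  = 1 − 156/720 = 1 − 0.2167 ≈ 0.783

0.783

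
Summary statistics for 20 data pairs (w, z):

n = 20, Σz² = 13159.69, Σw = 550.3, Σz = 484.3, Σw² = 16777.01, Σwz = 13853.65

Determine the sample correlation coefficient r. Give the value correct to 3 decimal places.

0.345

r = (nΣwz − ΣwΣz) / √[(nΣw² − (Σw)²)(nΣz² − (Σz)²)]
Numerator: 20×13853.65 − 550.3×484.3 = 10562.71
Denominator: √[(335540.2 − 302830.09)(263193.8 − 234546.49)] = √[32710.11 × 28647.31] = 30611.3812
r = 10562.71 / 30611.3812 ≈ 0.345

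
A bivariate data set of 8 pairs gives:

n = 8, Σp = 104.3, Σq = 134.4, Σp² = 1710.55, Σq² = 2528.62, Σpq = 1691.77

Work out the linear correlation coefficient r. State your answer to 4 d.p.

-0.1962

r = (nΣpq − ΣpΣq) / √[(nΣp² − (Σp)²)(nΣq² − (Σq)²)]
Numerator: 8×1691.77 − 104.3×134.4 = -483.76
Denominator: √[(13684.4 − 10878.49)(20228.96 − 18063.36)] = √[2805.91 × 2165.6] = 2465.0515
r = -483.76 / 2465.0515 ≈ -0.1962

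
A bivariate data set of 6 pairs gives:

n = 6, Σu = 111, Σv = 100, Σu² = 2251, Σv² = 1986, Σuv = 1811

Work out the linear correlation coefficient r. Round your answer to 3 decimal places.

r = (nΣuv − ΣuΣv) / √[(nΣu² − (Σu)²)(nΣv² − (Σv)²)]
Numerator: 6×1811 − 111×100 = -234
Denominator: √[(13506 − 12321)(11916 − 10000)] = √[1185 × 1916] = 1506.8046
r = -234 / 1506.8046 ≈ -0.155

-0.155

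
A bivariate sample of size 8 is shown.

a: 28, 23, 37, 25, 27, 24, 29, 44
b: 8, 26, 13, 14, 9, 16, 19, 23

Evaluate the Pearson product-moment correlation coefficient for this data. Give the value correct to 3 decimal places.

0.158

n = 8, Σa = 237, Σb = 128, Σa² = 7389, Σb² = 2332, Σab = 3843
nΣab − ΣaΣb = 30744 − 30336 = 408
nΣa² − (Σa)² = 59112 − 56169 = 2943; nΣb² − (Σb)² = 18656 − 16384 = 2272
r = 408 / √(2943 × 2272) = 408 / 2585.8260 ≈ 0.158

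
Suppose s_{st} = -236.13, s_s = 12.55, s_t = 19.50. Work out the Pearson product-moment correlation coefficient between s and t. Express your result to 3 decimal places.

-0.965

r = Cov(s,t) / (s_s · s_t) = -236.13 / (12.55 × 19.50)
  = -236.13 / 244.7250 ≈ -0.965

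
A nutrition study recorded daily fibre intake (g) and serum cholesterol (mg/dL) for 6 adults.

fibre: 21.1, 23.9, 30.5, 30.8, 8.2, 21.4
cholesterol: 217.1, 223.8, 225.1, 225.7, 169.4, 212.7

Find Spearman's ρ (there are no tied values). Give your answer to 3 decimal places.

0.943

Rank fibre: 2, 4, 5, 6, 1, 3
Rank cholesterol: 3, 4, 5, 6, 1, 2
d = rank(fibre) − rank(cholesterol): -1, 0, 0, 0, 0, 1; Σd² = 2
ρ = 1 − 6Σd² / [n(n²−1)] = 1 − 6×2 / (6×35) = 1 − 12/210 ≈ 0.943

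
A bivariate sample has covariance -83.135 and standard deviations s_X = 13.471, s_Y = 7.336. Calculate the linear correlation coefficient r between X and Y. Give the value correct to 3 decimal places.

-0.841

r = Cov(X,Y) / (s_X · s_Y) = -83.135 / (13.471 × 7.336)
  = -83.135 / 98.8233 ≈ -0.841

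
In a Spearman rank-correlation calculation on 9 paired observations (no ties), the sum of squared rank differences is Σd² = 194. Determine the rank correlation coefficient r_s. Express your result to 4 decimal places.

ρ = 1 − 6Σd² / [n(n²−1)] = 1 − 6×194 / (9×80)
  = 1 − 1164/720 = 1 − 1.61667 ≈ -0.6167

-0.6167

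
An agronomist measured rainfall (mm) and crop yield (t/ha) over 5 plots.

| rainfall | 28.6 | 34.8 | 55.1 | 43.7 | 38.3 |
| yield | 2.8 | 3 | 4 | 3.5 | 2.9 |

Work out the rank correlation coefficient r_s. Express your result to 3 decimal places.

0.900

Rank rainfall: 1, 2, 5, 4, 3
Rank yield: 1, 3, 5, 4, 2
d = rank(rainfall) − rank(yield): 0, -1, 0, 0, 1; Σd² = 2
ρ = 1 − 6Σd² / [n(n²−1)] = 1 − 6×2 / (5×24) = 1 − 12/120 ≈ 0.900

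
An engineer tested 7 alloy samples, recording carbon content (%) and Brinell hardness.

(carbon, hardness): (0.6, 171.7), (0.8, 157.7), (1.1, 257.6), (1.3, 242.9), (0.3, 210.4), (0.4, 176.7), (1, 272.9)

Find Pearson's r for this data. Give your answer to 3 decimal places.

0.631

n = 7, Σx = 5.5, Σy = 1489.9, Σx² = 5.15, Σy² = 329673.81, Σxy = 1235.01
nΣxy − ΣxΣy = 8645.07 − 8194.45 = 450.62
nΣx² − (Σx)² = 36.05 − 30.25 = 5.8; nΣy² − (Σy)² = 2307716.67 − 2219802.01 = 87914.66
r = 450.62 / √(5.8 × 87914.66) = 450.62 / 714.0763 ≈ 0.631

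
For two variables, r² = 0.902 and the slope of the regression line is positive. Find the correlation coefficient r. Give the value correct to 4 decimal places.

|r| = √0.902 = 0.9497
The association is positive, so r = 0.9497.

0.9497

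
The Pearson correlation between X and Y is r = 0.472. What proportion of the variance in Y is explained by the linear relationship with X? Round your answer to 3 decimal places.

r² = (0.472)² = 0.223

0.223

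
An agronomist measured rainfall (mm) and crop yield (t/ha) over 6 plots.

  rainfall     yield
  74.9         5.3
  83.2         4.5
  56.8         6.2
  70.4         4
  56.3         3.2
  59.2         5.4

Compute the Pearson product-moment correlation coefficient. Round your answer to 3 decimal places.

n = 6, Σx = 400.8, Σy = 28.6, Σx² = 27388.98, Σy² = 142.18, Σxy = 1904.97
nΣxy − ΣxΣy = 11429.82 − 11462.88 = -33.06
nΣx² − (Σx)² = 164333.88 − 160640.64 = 3693.24; nΣy² − (Σy)² = 853.08 − 817.96 = 35.12
r = -33.06 / √(3693.24 × 35.12) = -33.06 / 360.1480 ≈ -0.092

-0.092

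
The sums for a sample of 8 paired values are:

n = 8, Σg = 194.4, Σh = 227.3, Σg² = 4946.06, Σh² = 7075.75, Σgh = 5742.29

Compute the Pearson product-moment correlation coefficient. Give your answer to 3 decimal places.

0.591

r = (nΣgh − ΣgΣh) / √[(nΣg² − (Σg)²)(nΣh² − (Σh)²)]
Numerator: 8×5742.29 − 194.4×227.3 = 1751.2
Denominator: √[(39568.48 − 37791.36)(56606 − 51665.29)] = √[1777.12 × 4940.71] = 2963.1461
r = 1751.2 / 2963.1461 ≈ 0.591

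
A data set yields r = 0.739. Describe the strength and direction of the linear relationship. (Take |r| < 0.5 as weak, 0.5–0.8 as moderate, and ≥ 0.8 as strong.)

r = 0.739 > 0 so the relationship is positive.
|r| = 0.739, which falls in the moderate range.

moderate positive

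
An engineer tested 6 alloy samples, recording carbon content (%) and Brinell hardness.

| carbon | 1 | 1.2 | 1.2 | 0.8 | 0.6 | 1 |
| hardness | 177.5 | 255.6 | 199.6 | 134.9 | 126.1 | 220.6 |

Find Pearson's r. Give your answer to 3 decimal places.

0.869

n = 6, Σx = 5.8, Σy = 1114.3, Σx² = 5.88, Σy² = 219441.35, Σxy = 1127.92
nΣxy − ΣxΣy = 6767.52 − 6462.94 = 304.58
nΣx² − (Σx)² = 35.28 − 33.64 = 1.64; nΣy² − (Σy)² = 1316648.1 − 1241664.49 = 74983.61
r = 304.58 / √(1.64 × 74983.61) = 304.58 / 350.6752 ≈ 0.869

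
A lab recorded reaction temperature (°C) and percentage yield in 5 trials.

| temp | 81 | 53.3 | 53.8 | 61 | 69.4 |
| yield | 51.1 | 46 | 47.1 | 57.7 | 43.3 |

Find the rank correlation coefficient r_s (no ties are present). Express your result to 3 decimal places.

0.200

Rank temp: 5, 1, 2, 3, 4
Rank yield: 4, 2, 3, 5, 1
d = rank(temp) − rank(yield): 1, -1, -1, -2, 3; Σd² = 16
ρ = 1 − 6Σd² / [n(n²−1)] = 1 − 6×16 / (5×24) = 1 − 96/120 ≈ 0.200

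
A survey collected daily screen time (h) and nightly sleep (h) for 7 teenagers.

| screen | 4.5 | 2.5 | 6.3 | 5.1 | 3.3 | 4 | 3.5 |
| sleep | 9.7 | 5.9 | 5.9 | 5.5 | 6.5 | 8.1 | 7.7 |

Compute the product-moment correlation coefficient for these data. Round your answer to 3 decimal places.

-0.107

n = 7, Σx = 29.2, Σy = 49.3, Σx² = 131.34, Σy² = 361.11, Σxy = 204.42
nΣxy − ΣxΣy = 1430.94 − 1439.56 = -8.62
nΣx² − (Σx)² = 919.38 − 852.64 = 66.74; nΣy² − (Σy)² = 2527.77 − 2430.49 = 97.28
r = -8.62 / √(66.74 × 97.28) = -8.62 / 80.5758 ≈ -0.107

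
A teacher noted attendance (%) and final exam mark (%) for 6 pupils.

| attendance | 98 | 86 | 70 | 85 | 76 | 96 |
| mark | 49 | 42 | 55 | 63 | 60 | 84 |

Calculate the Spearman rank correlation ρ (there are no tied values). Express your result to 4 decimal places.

Rank attendance: 6, 4, 1, 3, 2, 5
Rank mark: 2, 1, 3, 5, 4, 6
d = rank(attendance) − rank(mark): 4, 3, -2, -2, -2, -1; Σd² = 38
ρ = 1 − 6Σd² / [n(n²−1)] = 1 − 6×38 / (6×35) = 1 − 228/210 ≈ -0.0857

-0.0857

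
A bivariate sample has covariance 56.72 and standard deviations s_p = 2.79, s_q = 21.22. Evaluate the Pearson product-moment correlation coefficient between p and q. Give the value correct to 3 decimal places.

r = Cov(p,q) / (s_p · s_q) = 56.72 / (2.79 × 21.22)
  = 56.72 / 59.2038 ≈ 0.958

0.958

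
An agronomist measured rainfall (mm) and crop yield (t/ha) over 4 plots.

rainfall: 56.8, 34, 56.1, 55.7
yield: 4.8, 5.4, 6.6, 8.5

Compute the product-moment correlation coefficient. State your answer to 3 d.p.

n = 4, Σx = 202.6, Σy = 25.3, Σx² = 10631.94, Σy² = 168.01, Σxy = 1299.95
nΣxy − ΣxΣy = 5199.8 − 5125.78 = 74.02
nΣx² − (Σx)² = 42527.76 − 41046.76 = 1481; nΣy² − (Σy)² = 672.04 − 640.09 = 31.95
r = 74.02 / √(1481 × 31.95) = 74.02 / 217.5269 ≈ 0.340

0.340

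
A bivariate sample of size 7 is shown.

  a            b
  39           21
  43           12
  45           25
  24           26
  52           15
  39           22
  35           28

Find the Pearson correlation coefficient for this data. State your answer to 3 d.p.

-0.629

n = 7, Σa = 277, Σb = 149, Σa² = 11421, Σb² = 3379, Σab = 5702
nΣab − ΣaΣb = 39914 − 41273 = -1359
nΣa² − (Σa)² = 79947 − 76729 = 3218; nΣb² − (Σb)² = 23653 − 22201 = 1452
r = -1359 / √(3218 × 1452) = -1359 / 2161.6050 ≈ -0.629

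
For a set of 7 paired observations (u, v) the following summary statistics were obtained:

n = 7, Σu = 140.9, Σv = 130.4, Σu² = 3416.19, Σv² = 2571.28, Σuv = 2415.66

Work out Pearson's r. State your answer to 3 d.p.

r = (nΣuv − ΣuΣv) / √[(nΣu² − (Σu)²)(nΣv² − (Σv)²)]
Numerator: 7×2415.66 − 140.9×130.4 = -1463.74
Denominator: √[(23913.33 − 19852.81)(17998.96 − 17004.16)] = √[4060.52 × 994.8] = 2009.8272
r = -1463.74 / 2009.8272 ≈ -0.728

-0.728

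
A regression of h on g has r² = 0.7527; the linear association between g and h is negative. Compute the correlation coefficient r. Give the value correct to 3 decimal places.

-0.868

|r| = √0.7527 = 0.868
The association is negative, so r = −0.868.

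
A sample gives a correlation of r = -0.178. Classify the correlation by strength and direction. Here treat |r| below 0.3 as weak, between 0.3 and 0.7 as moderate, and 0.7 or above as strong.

weak negative

r = -0.178 < 0 so the relationship is negative.
|r| = 0.178, which falls in the weak range.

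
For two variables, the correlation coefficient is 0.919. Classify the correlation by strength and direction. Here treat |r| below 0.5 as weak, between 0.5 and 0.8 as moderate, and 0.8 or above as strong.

r = 0.919 > 0 so the relationship is positive.
|r| = 0.919, which falls in the strong range.

strong positive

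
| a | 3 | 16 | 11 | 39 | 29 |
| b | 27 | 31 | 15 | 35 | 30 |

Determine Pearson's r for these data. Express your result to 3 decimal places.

0.622

n = 5, Σa = 98, Σb = 138, Σa² = 2748, Σb² = 4040, Σab = 2977
nΣab − ΣaΣb = 14885 − 13524 = 1361
nΣa² − (Σa)² = 13740 − 9604 = 4136; nΣb² − (Σb)² = 20200 − 19044 = 1156
r = 1361 / √(4136 × 1156) = 1361 / 2186.5992 ≈ 0.622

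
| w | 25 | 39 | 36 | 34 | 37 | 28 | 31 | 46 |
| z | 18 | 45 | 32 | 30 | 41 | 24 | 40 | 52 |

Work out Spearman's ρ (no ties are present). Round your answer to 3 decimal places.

0.929

Rank w: 1, 7, 5, 4, 6, 2, 3, 8
Rank z: 1, 7, 4, 3, 6, 2, 5, 8
d = rank(w) − rank(z): 0, 0, 1, 1, 0, 0, -2, 0; Σd² = 6
ρ = 1 − 6Σd² / [n(n²−1)] = 1 − 6×6 / (8×63) = 1 − 36/504 ≈ 0.929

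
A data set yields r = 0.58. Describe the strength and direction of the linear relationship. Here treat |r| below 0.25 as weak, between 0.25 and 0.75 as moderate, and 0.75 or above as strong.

r = 0.58 > 0 so the relationship is positive.
|r| = 0.58, which falls in the moderate range.

moderate positive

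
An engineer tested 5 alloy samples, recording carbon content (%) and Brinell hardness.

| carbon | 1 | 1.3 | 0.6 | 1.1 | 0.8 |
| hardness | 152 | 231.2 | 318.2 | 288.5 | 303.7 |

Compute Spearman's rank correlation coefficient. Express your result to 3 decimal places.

Rank carbon: 3, 5, 1, 4, 2
Rank hardness: 1, 2, 5, 3, 4
d = rank(carbon) − rank(hardness): 2, 3, -4, 1, -2; Σd² = 34
ρ = 1 − 6Σd² / [n(n²−1)] = 1 − 6×34 / (5×24) = 1 − 204/120 ≈ -0.700

-0.700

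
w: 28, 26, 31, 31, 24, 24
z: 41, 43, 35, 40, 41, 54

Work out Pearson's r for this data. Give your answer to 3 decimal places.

-0.708

n = 6, Σw = 164, Σz = 254, Σw² = 4534, Σz² = 10952, Σwz = 6871
nΣwz − ΣwΣz = 41226 − 41656 = -430
nΣw² − (Σw)² = 27204 − 26896 = 308; nΣz² − (Σz)² = 65712 − 64516 = 1196
r = -430 / √(308 × 1196) = -430 / 606.9333 ≈ -0.708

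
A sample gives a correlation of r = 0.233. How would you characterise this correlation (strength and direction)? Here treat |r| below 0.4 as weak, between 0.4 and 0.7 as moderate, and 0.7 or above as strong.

weak positive

r = 0.233 > 0 so the relationship is positive.
|r| = 0.233, which falls in the weak range.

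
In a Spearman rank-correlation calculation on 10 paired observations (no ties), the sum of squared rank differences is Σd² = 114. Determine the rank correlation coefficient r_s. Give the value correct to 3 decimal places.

ρ = 1 − 6Σd² / [n(n²−1)] = 1 − 6×114 / (10×99)
  = 1 − 684/990 = 1 − 0.6909 ≈ 0.309

0.309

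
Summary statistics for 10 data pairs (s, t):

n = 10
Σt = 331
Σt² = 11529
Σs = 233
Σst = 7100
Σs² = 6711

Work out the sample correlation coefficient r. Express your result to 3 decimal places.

-0.714

r = (nΣst − ΣsΣt) / √[(nΣs² − (Σs)²)(nΣt² − (Σt)²)]
Numerator: 10×7100 − 233×331 = -6123
Denominator: √[(67110 − 54289)(115290 − 109561)] = √[12821 × 5729] = 8570.3856
r = -6123 / 8570.3856 ≈ -0.714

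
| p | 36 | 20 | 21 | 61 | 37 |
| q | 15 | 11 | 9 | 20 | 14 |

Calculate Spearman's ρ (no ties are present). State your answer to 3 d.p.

Rank p: 3, 1, 2, 5, 4
Rank q: 4, 2, 1, 5, 3
d = rank(p) − rank(q): -1, -1, 1, 0, 1; Σd² = 4
ρ = 1 − 6Σd² / [n(n²−1)] = 1 − 6×4 / (5×24) = 1 − 24/120 ≈ 0.800

0.800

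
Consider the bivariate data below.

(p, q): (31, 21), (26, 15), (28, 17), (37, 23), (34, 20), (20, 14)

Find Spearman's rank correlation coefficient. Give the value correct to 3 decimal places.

Rank p: 4, 2, 3, 6, 5, 1
Rank q: 5, 2, 3, 6, 4, 1
d = rank(p) − rank(q): -1, 0, 0, 0, 1, 0; Σd² = 2
ρ = 1 − 6Σd² / [n(n²−1)] = 1 − 6×2 / (6×35) = 1 − 12/210 ≈ 0.943

0.943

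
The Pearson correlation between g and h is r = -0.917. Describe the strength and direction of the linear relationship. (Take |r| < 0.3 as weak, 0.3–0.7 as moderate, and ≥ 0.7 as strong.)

r = -0.917 < 0 so the relationship is negative.
|r| = 0.917, which falls in the strong range.

strong negative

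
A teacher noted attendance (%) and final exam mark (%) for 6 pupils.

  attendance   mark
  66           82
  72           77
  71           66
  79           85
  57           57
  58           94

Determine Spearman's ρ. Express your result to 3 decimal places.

0.257

Rank attendance: 3, 5, 4, 6, 1, 2
Rank mark: 4, 3, 2, 5, 1, 6
d = rank(attendance) − rank(mark): -1, 2, 2, 1, 0, -4; Σd² = 26
ρ = 1 − 6Σd² / [n(n²−1)] = 1 − 6×26 / (6×35) = 1 − 156/210 ≈ 0.257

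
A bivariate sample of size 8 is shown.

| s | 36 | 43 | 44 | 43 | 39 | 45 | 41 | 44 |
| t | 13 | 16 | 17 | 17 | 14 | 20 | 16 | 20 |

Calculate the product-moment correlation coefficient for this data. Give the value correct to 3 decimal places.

n = 8, Σs = 335, Σt = 133, Σs² = 14093, Σt² = 2255, Σst = 5617
nΣst − ΣsΣt = 44936 − 44555 = 381
nΣs² − (Σs)² = 112744 − 112225 = 519; nΣt² − (Σt)² = 18040 − 17689 = 351
r = 381 / √(519 × 351) = 381 / 426.8126 ≈ 0.893

0.893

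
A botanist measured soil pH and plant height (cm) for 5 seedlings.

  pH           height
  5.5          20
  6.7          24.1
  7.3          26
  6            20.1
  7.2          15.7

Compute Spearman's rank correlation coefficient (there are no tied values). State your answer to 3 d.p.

0.400

Rank pH: 1, 3, 5, 2, 4
Rank height: 2, 4, 5, 3, 1
d = rank(pH) − rank(height): -1, -1, 0, -1, 3; Σd² = 12
ρ = 1 − 6Σd² / [n(n²−1)] = 1 − 6×12 / (5×24) = 1 − 72/120 ≈ 0.400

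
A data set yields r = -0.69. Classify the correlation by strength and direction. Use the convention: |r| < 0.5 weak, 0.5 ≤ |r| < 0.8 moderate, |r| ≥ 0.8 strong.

moderate negative

r = -0.69 < 0 so the relationship is negative.
|r| = 0.69, which falls in the moderate range.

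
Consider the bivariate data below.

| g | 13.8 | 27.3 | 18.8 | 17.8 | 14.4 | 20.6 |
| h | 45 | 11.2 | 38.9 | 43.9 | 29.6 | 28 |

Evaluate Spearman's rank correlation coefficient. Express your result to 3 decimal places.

Rank g: 1, 6, 4, 3, 2, 5
Rank h: 6, 1, 4, 5, 3, 2
d = rank(g) − rank(h): -5, 5, 0, -2, -1, 3; Σd² = 64
ρ = 1 − 6Σd² / [n(n²−1)] = 1 − 6×64 / (6×35) = 1 − 384/210 ≈ -0.829

-0.829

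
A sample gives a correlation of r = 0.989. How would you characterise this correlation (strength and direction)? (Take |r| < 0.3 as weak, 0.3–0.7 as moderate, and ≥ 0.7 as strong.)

r = 0.989 > 0 so the relationship is positive.
|r| = 0.989, which falls in the strong range.

strong positive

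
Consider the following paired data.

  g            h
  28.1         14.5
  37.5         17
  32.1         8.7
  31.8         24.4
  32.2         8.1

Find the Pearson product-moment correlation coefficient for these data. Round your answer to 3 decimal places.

n = 5, Σg = 161.7, Σh = 72.7, Σg² = 5274.35, Σh² = 1235.91, Σgh = 2360.96
nΣgh − ΣgΣh = 11804.8 − 11755.59 = 49.21
nΣg² − (Σg)² = 26371.75 − 26146.89 = 224.86; nΣh² − (Σh)² = 6179.55 − 5285.29 = 894.26
r = 49.21 / √(224.86 × 894.26) = 49.21 / 448.4231 ≈ 0.110

0.110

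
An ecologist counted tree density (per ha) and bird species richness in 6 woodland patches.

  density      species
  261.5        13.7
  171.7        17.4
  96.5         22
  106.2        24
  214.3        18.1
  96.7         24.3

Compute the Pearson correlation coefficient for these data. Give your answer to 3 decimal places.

n = 6, Σx = 946.9, Σy = 119.5, Σx² = 173729.21, Σy² = 2468.55, Σxy = 17470.57
nΣxy − ΣxΣy = 104823.42 − 113154.55 = -8331.13
nΣx² − (Σx)² = 1042375.26 − 896619.61 = 145755.65; nΣy² − (Σy)² = 14811.3 − 14280.25 = 531.05
r = -8331.13 / √(145755.65 × 531.05) = -8331.13 / 8797.9280 ≈ -0.947

-0.947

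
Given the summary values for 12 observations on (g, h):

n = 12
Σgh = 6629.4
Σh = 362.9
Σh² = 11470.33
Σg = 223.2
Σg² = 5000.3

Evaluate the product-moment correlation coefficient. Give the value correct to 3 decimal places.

r = (nΣgh − ΣgΣh) / √[(nΣg² − (Σg)²)(nΣh² − (Σh)²)]
Numerator: 12×6629.4 − 223.2×362.9 = -1446.48
Denominator: √[(60003.6 − 49818.24)(137643.96 − 131696.41)] = √[10185.36 × 5947.55] = 7783.1830
r = -1446.48 / 7783.1830 ≈ -0.186

-0.186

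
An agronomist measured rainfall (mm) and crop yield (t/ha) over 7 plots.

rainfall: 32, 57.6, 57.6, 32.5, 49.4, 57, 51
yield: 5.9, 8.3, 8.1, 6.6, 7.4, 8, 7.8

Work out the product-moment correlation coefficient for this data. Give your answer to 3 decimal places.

n = 7, Σx = 337.1, Σy = 52.1, Σx² = 17006.13, Σy² = 392.47, Σxy = 2567.3
nΣxy − ΣxΣy = 17971.1 − 17562.91 = 408.19
nΣx² − (Σx)² = 119042.91 − 113636.41 = 5406.5; nΣy² − (Σy)² = 2747.29 − 2714.41 = 32.88
r = 408.19 / √(5406.5 × 32.88) = 408.19 / 421.6227 ≈ 0.968

0.968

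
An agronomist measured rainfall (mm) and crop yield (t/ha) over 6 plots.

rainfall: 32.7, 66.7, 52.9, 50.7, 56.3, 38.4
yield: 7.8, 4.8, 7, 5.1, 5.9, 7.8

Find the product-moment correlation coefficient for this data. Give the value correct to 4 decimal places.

-0.8506

n = 6, Σx = 297.7, Σy = 38.4, Σx² = 15531.33, Σy² = 254.54, Σxy = 1835.78
nΣxy − ΣxΣy = 11014.68 − 11431.68 = -417
nΣx² − (Σx)² = 93187.98 − 88625.29 = 4562.69; nΣy² − (Σy)² = 1527.24 − 1474.56 = 52.68
r = -417 / √(4562.69 × 52.68) = -417 / 490.2678 ≈ -0.8506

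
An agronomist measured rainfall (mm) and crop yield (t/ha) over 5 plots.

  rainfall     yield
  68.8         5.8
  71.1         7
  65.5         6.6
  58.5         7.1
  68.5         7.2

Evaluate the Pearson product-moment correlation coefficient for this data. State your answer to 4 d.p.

n = 5, Σx = 332.4, Σy = 33.7, Σx² = 22193.4, Σy² = 228.45, Σxy = 2237.59
nΣxy − ΣxΣy = 11187.95 − 11201.88 = -13.93
nΣx² − (Σx)² = 110967 − 110489.76 = 477.24; nΣy² − (Σy)² = 1142.25 − 1135.69 = 6.56
r = -13.93 / √(477.24 × 6.56) = -13.93 / 55.9526 ≈ -0.2490

-0.2490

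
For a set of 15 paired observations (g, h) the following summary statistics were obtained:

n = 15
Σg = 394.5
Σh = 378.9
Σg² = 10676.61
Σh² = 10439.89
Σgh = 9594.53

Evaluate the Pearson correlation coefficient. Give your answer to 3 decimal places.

r = (nΣgh − ΣgΣh) / √[(nΣg² − (Σg)²)(nΣh² − (Σh)²)]
Numerator: 15×9594.53 − 394.5×378.9 = -5558.1
Denominator: √[(160149.15 − 155630.25)(156598.35 − 143565.21)] = √[4518.9 × 13033.14] = 7674.3375
r = -5558.1 / 7674.3375 ≈ -0.724

-0.724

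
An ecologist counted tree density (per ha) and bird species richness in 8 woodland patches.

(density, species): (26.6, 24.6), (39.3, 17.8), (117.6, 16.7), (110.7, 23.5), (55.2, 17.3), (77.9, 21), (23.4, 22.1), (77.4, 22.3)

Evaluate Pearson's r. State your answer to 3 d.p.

-0.208

n = 8, Σx = 528.1, Σy = 165.3, Σx² = 43990.07, Σy² = 3479.13, Σxy = 10753.29
nΣxy − ΣxΣy = 86026.32 − 87294.93 = -1268.61
nΣx² − (Σx)² = 351920.56 − 278889.61 = 73030.95; nΣy² − (Σy)² = 27833.04 − 27324.09 = 508.95
r = -1268.61 / √(73030.95 × 508.95) = -1268.61 / 6096.6468 ≈ -0.208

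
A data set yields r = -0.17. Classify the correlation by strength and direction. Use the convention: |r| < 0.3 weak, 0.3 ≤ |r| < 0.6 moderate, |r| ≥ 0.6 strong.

r = -0.17 < 0 so the relationship is negative.
|r| = 0.17, which falls in the weak range.

weak negative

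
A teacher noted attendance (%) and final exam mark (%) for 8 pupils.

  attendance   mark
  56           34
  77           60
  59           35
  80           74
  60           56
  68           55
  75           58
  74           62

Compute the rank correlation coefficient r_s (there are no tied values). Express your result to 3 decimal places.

0.905

Rank attendance: 1, 7, 2, 8, 3, 4, 6, 5
Rank mark: 1, 6, 2, 8, 4, 3, 5, 7
d = rank(attendance) − rank(mark): 0, 1, 0, 0, -1, 1, 1, -2; Σd² = 8
ρ = 1 − 6Σd² / [n(n²−1)] = 1 − 6×8 / (8×63) = 1 − 48/504 ≈ 0.905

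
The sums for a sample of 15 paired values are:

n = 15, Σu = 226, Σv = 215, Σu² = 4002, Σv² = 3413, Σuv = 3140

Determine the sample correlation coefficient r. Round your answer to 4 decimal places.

-0.2234

r = (nΣuv − ΣuΣv) / √[(nΣu² − (Σu)²)(nΣv² − (Σv)²)]
Numerator: 15×3140 − 226×215 = -1490
Denominator: √[(60030 − 51076)(51195 − 46225)] = √[8954 × 4970] = 6670.9355
r = -1490 / 6670.9355 ≈ -0.2234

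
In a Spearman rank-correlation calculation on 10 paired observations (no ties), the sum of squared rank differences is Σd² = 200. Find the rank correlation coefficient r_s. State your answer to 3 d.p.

-0.212

ρ = 1 − 6Σd² / [n(n²−1)] = 1 − 6×200 / (10×99)
  = 1 − 1200/990 = 1 − 1.2121 ≈ -0.212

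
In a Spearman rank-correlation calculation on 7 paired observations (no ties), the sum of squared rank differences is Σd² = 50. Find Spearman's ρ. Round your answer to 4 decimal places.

ρ = 1 − 6Σd² / [n(n²−1)] = 1 − 6×50 / (7×48)
  = 1 − 300/336 = 1 − 0.89286 ≈ 0.1071

0.1071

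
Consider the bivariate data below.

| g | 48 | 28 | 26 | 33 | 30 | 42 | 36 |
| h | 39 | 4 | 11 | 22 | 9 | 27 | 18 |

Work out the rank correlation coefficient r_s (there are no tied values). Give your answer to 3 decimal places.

0.857

Rank g: 7, 2, 1, 4, 3, 6, 5
Rank h: 7, 1, 3, 5, 2, 6, 4
d = rank(g) − rank(h): 0, 1, -2, -1, 1, 0, 1; Σd² = 8
ρ = 1 − 6Σd² / [n(n²−1)] = 1 − 6×8 / (7×48) = 1 − 48/336 ≈ 0.857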